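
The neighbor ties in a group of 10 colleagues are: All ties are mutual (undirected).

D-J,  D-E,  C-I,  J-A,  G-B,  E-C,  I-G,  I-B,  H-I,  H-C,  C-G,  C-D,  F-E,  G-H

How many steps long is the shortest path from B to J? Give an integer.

4

One shortest route is B – G – C – D – J, which uses 4 edges, and at distance 3 from B we only reach {D, E}, which does not include J. So d(B,J) = 4.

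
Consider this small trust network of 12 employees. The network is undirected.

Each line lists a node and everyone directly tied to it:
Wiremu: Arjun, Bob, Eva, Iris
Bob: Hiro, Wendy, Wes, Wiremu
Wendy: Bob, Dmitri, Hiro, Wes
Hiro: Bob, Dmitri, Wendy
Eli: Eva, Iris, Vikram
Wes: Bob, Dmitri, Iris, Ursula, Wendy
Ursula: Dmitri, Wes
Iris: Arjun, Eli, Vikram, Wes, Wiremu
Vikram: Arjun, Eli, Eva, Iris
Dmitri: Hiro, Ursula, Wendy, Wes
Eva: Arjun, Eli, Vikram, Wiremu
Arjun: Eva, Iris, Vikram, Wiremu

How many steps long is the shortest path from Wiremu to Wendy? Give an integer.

2

One shortest route is Wiremu – Bob – Wendy, which uses 2 edges, and Wiremu and Wendy are not directly tied, so nothing shorter exists. So d(Wiremu,Wendy) = 2.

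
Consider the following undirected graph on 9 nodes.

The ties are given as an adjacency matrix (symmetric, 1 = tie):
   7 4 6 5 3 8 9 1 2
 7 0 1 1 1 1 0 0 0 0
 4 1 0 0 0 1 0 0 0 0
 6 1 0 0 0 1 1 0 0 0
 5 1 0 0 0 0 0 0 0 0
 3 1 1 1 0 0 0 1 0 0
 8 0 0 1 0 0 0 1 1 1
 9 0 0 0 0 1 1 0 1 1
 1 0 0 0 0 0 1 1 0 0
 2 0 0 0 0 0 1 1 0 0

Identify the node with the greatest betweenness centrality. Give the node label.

3

Unnormalized betweenness of each node: 1:0, 2:0, 3:26/3, 4:0, 5:0, 6:31/6, 7:47/6, 8:5, 9:22/3.
3 has the largest value, 26/3, making it the main broker — the node through which the most shortest paths run.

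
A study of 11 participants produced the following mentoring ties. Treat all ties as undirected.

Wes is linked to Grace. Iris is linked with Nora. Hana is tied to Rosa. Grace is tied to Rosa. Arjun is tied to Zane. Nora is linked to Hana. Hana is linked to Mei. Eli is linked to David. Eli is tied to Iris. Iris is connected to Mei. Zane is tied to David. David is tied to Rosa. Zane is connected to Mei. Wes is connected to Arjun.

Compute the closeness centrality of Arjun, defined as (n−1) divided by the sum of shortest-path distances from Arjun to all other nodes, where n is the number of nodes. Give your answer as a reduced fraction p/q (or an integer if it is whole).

5/12

Distances from Arjun: David:2, Eli:3, Grace:2, Hana:3, Iris:3, Mei:2, Nora:4, Rosa:3, Wes:1, Zane:1. Sum = 24.
n = 11, so closeness = 10/24 = 5/12.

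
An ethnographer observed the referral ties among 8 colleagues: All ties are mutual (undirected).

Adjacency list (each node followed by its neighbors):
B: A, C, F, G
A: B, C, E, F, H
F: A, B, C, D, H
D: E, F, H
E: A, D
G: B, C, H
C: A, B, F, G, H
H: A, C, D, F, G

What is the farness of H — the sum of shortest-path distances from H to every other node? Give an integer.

9

Distances from H: A:1, B:2, C:1, D:1, E:2, F:1, G:1.
Sum = 1 + 2 + 1 + 1 + 2 + 1 + 1 = 9.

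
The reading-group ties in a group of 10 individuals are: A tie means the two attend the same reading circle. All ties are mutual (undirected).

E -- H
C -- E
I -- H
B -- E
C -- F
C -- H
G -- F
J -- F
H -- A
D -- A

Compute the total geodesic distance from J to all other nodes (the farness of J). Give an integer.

28

Distances from J: A:4, B:4, C:2, D:5, E:3, F:1, G:2, H:3, I:4.
Sum = 4 + 4 + 2 + 5 + 3 + 1 + 2 + 3 + 4 = 28.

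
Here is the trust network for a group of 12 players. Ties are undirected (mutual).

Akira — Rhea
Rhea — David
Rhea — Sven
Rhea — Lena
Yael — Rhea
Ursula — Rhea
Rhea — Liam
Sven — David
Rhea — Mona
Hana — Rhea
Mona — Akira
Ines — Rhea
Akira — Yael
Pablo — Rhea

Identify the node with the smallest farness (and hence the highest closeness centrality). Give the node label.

Rhea

Farness (sum of distances to all others) for each node — Akira:19, David:20, Hana:21, Ines:21, Lena:21, Liam:21, Mona:20, Pablo:21, Rhea:11, Sven:20, Ursula:21, Yael:20.
The smallest farness is 11, for Rhea, so Rhea has the highest closeness.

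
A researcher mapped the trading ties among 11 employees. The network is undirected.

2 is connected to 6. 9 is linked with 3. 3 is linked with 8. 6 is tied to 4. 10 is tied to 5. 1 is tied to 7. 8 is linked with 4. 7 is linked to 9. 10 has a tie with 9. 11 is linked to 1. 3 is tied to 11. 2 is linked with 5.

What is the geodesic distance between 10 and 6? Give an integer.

3

One shortest route is 10 – 5 – 2 – 6, which uses 3 edges, and at distance 2 from 10 we only reach {2, 3, 7}, which does not include 6. So d(10,6) = 3.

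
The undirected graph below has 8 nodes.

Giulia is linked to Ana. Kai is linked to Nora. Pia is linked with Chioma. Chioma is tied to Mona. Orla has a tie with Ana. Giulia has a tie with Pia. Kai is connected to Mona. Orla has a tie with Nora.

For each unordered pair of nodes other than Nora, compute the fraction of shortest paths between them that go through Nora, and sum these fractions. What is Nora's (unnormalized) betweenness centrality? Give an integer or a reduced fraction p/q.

Pairs whose geodesics pass through Nora — Orla–Kai: 1; Orla–Mona: 1; Orla–Chioma: 1/2; Kai–Giulia: 1/2; Kai–Ana: 1; Mona–Ana: 1/2.
All other pairs contribute 0.
Summing the contributions gives betweenness(Nora) = 9/2.

9/2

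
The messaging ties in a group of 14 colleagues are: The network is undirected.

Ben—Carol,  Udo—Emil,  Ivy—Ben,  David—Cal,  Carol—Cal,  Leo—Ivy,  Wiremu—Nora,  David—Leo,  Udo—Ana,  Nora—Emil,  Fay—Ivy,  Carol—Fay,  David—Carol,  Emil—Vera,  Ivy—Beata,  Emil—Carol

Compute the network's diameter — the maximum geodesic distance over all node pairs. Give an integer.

6

Eccentricity of each node (its greatest distance to any other): Ana:6, Beata:6, Ben:4, Cal:4, Carol:3, David:4, Emil:4, Fay:4, Ivy:5, Leo:5, Nora:5, Udo:5, Vera:5, Wiremu:6.
The maximum eccentricity is 6, realized for instance by the pair Beata–Wiremu via Beata – Ivy – Fay – Carol – Emil – Nora – Wiremu. So the diameter is 6.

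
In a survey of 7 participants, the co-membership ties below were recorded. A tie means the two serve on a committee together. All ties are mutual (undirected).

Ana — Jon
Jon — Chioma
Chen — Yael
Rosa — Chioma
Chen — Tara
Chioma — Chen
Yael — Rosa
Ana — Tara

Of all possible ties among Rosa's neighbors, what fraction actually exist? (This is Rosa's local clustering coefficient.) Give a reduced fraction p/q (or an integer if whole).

0

Rosa's neighbors: Chioma and Yael (k = 2).
Possible neighbor pairs: C(2,2) = 1. Edges among them: none → e = 0.
Clustering(Rosa) = 0/1.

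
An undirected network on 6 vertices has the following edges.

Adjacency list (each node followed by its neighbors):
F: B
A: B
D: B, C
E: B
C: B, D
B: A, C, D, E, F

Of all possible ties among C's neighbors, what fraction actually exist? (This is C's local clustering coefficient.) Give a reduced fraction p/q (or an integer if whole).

1

C's neighbors: B and D (k = 2).
Possible neighbor pairs: C(2,2) = 1. Edges among them: B–D → e = 1.
Clustering(C) = 1/1.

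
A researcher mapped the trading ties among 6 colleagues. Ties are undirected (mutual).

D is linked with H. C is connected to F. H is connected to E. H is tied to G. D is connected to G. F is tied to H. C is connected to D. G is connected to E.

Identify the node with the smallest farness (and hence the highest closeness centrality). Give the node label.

Farness (sum of distances to all others) for each node — C:9, D:7, E:9, F:8, G:7, H:6.
The smallest farness is 6, for H, so H has the highest closeness.

H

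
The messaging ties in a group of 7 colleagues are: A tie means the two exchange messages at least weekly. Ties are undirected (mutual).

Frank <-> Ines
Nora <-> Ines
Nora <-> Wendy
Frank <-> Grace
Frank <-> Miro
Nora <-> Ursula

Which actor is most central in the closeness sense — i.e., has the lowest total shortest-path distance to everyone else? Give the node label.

Ines

Farness (sum of distances to all others) for each node — Frank:11, Grace:16, Ines:10, Miro:16, Nora:11, Ursula:16, Wendy:16.
The smallest farness is 10, for Ines, so Ines has the highest closeness.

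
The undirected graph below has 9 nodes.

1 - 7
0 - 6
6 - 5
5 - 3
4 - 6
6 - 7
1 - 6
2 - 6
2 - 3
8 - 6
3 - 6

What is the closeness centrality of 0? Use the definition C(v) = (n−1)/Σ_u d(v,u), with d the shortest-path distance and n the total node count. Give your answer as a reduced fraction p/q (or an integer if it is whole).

Distances from 0: 1:2, 2:2, 3:2, 4:2, 5:2, 6:1, 7:2, 8:2. Sum = 15.
n = 9, so closeness = 8/15.

8/15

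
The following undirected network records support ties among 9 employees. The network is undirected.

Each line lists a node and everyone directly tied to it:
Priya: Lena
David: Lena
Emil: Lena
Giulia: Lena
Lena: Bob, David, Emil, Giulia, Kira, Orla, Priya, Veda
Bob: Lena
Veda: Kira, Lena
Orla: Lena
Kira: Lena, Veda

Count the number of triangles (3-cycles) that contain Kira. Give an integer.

Kira's neighbors: Lena and Veda.
Neighbor pairs that are themselves tied: Kira–Lena–Veda. Each forms one triangle with Kira, for 1 in total.

1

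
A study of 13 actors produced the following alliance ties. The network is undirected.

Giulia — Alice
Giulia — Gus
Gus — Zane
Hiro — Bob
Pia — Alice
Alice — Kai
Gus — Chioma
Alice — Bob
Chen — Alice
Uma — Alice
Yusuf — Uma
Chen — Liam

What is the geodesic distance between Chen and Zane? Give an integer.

One shortest route is Chen – Alice – Giulia – Gus – Zane, which uses 4 edges, and at distance 3 from Chen we only reach {Gus, Hiro, Yusuf}, which does not include Zane. So d(Chen,Zane) = 4.

4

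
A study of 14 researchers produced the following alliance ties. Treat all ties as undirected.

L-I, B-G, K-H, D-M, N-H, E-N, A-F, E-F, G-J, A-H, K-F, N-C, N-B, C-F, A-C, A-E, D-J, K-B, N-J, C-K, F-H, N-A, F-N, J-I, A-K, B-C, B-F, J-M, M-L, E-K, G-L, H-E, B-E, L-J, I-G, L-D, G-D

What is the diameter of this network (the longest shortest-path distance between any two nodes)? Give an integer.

4

Eccentricity of each node (its greatest distance to any other): A:3, B:3, C:3, D:3, E:3, F:3, G:3, H:3, I:3, J:3, K:4, L:3, M:4, N:2.
The maximum eccentricity is 4, realized for instance by the pair K–M via K – B – G – L – M. So the diameter is 4.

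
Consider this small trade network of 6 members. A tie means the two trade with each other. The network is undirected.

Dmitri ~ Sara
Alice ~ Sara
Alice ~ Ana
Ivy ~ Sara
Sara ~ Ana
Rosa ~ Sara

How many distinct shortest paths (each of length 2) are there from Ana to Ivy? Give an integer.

1

The shortest distance is 2, and the only length-2 path is Ana–Sara–Ivy. So there is exactly 1 shortest path.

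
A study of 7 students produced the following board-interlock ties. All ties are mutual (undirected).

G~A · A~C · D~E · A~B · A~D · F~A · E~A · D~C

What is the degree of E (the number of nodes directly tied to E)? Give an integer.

2

E is directly tied to A and D. That is 2 neighbors, so the degree of E is 2.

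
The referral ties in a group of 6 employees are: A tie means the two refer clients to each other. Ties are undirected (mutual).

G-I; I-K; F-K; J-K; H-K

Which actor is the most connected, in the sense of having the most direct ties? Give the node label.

K

Degrees — F:1, G:1, H:1, I:2, J:1, K:4.
The maximum is 4, attained only by K.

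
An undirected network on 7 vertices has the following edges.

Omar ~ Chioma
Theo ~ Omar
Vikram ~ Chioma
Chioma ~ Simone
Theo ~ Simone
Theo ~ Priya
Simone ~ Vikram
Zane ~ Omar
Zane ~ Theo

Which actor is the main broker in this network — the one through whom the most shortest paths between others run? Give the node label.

Unnormalized betweenness of each node: Chioma:2, Omar:5/2, Priya:0, Simone:7/2, Theo:7, Vikram:0, Zane:0.
Theo has the largest value, 7, making it the main broker — the node through which the most shortest paths run.

Theo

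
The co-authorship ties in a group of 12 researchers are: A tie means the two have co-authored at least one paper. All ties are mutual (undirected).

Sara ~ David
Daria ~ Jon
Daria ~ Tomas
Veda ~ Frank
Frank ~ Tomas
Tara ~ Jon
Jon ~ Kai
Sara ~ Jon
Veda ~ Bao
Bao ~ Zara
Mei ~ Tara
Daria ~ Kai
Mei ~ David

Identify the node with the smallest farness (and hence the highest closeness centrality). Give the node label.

Daria

Farness (sum of distances to all others) for each node — Bao:47, Daria:27, David:42, Frank:33, Jon:28, Kai:32, Mei:42, Sara:35, Tara:35, Tomas:29, Veda:39, Zara:57.
The smallest farness is 27, for Daria, so Daria has the highest closeness.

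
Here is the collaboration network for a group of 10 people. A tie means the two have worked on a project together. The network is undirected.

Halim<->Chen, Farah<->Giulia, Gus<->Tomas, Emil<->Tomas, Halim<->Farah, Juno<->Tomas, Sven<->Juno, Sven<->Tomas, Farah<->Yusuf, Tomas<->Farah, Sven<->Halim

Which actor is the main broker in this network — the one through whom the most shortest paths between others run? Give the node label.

Tomas

Unnormalized betweenness of each node: Chen:0, Emil:0, Farah:18, Giulia:0, Gus:0, Halim:19/2, Juno:0, Sven:5, Tomas:39/2, Yusuf:0.
Tomas has the largest value, 39/2, making it the main broker — the node through which the most shortest paths run.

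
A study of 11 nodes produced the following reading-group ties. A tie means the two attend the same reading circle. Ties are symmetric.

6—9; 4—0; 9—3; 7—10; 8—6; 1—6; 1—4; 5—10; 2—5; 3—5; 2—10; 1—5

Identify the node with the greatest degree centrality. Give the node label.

Degrees — 0:1, 1:3, 2:2, 3:2, 4:2, 5:4, 6:3, 7:1, 8:1, 9:2, 10:3.
The maximum is 4, attained only by 5.

5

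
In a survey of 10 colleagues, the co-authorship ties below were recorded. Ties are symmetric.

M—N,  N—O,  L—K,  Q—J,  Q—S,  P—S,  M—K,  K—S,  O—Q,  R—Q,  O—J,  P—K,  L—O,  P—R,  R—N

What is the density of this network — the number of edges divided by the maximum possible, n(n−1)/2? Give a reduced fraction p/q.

1/3

There are 15 edges and 10 nodes, so the maximum possible is C(10,2) = 45.
Density = 15/45 = 1/3.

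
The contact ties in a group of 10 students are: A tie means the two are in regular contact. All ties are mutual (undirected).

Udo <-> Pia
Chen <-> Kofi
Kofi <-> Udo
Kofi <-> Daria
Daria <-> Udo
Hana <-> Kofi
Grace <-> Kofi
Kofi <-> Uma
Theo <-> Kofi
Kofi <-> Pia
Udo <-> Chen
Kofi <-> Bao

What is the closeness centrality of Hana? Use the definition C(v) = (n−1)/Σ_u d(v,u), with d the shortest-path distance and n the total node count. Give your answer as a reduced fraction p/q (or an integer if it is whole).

Distances from Hana: Bao:2, Chen:2, Daria:2, Grace:2, Kofi:1, Pia:2, Theo:2, Udo:2, Uma:2. Sum = 17.
n = 10, so closeness = 9/17.

9/17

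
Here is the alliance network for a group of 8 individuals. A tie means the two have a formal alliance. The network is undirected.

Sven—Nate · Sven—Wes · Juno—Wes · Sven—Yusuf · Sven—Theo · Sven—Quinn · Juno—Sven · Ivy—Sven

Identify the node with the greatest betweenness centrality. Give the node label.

Unnormalized betweenness of each node: Ivy:0, Juno:0, Nate:0, Quinn:0, Sven:20, Theo:0, Wes:0, Yusuf:0.
Sven has the largest value, 20, making it the main broker — the node through which the most shortest paths run.

Sven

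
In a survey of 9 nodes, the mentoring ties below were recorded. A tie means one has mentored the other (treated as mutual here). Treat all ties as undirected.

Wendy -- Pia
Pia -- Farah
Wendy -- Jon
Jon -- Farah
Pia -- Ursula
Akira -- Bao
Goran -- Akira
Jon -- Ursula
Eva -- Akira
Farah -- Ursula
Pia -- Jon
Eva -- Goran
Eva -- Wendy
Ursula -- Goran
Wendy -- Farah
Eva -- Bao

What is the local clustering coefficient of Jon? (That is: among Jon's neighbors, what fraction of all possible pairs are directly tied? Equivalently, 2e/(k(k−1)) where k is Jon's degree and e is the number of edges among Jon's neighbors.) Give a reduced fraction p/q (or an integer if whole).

5/6

Jon's neighbors: Farah, Pia, Ursula, and Wendy (k = 4).
Possible neighbor pairs: C(4,2) = 6. Edges among them: Farah–Pia, Farah–Ursula, Farah–Wendy, Pia–Ursula, Pia–Wendy → e = 5.
Clustering(Jon) = 5/6.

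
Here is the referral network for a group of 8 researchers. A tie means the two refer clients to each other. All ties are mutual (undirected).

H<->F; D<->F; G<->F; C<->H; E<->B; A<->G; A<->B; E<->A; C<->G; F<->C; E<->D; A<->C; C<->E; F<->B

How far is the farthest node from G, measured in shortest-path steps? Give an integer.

Distances from G: A:1, B:2, C:1, D:2, E:2, F:1, H:2.
The largest is 2 (to H, E, B, and D), so the eccentricity of G is 2.

2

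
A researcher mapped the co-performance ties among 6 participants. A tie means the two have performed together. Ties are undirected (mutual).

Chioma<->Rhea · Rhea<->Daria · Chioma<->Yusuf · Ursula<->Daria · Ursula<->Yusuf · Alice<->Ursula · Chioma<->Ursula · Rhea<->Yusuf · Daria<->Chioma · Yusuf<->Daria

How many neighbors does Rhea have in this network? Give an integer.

Rhea is directly tied to Chioma, Daria, and Yusuf. That is 3 neighbors, so the degree of Rhea is 3.

3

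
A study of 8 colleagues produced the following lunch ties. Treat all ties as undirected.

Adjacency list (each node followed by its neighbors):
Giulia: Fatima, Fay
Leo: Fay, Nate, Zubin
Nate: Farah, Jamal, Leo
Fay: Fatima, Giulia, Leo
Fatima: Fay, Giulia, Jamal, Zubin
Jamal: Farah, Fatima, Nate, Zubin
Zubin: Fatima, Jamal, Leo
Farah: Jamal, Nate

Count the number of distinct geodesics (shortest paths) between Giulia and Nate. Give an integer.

2

The shortest distance is 3. The length-3 paths are: Giulia–Fatima–Jamal–Nate; Giulia–Fay–Leo–Nate.
That gives 2 distinct shortest paths.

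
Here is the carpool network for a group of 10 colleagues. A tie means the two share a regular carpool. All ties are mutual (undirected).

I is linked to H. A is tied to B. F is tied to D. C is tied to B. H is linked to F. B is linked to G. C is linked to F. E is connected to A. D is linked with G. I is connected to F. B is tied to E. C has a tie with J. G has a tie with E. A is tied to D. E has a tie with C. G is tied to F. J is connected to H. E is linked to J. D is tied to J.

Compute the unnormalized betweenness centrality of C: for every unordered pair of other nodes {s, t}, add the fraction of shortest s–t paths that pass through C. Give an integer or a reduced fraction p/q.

Pairs whose geodesics pass through C — I–B: 1/2; I–E: 1/3; B–J: 1/2; B–H: 2/4; B–F: 1/2; J–F: 1/3; E–F: 1/2.
All other pairs contribute 0.
Summing the contributions gives betweenness(C) = 19/6.

19/6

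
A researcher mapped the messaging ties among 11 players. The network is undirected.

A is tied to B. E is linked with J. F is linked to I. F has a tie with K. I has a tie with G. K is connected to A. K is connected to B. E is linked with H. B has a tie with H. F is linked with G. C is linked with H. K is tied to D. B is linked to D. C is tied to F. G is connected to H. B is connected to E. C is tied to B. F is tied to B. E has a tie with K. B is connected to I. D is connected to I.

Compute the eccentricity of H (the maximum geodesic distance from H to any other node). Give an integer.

Distances from H: A:2, B:1, C:1, D:2, E:1, F:2, G:1, I:2, J:2, K:2.
The largest is 2 (to F, D, I, K, A, and J), so the eccentricity of H is 2.

2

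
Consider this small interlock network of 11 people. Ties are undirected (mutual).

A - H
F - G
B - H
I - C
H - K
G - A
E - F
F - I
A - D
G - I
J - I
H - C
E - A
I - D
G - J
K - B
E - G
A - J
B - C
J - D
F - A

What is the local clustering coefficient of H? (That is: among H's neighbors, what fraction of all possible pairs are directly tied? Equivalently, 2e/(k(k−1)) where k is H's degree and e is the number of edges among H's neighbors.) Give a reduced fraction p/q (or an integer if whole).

1/3

H's neighbors: A, B, C, and K (k = 4).
Possible neighbor pairs: C(4,2) = 6. Edges among them: B–C, B–K → e = 2.
Clustering(H) = 2/6 = 1/3.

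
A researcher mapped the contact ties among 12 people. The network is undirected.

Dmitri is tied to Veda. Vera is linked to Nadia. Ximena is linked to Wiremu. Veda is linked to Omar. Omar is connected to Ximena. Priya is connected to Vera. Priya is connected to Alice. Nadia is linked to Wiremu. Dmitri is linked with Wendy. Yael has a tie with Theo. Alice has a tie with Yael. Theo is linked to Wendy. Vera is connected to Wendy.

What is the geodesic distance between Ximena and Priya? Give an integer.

4

One shortest route is Ximena – Wiremu – Nadia – Vera – Priya, which uses 4 edges, and at distance 3 from Ximena we only reach {Dmitri, Vera}, which does not include Priya. So d(Ximena,Priya) = 4.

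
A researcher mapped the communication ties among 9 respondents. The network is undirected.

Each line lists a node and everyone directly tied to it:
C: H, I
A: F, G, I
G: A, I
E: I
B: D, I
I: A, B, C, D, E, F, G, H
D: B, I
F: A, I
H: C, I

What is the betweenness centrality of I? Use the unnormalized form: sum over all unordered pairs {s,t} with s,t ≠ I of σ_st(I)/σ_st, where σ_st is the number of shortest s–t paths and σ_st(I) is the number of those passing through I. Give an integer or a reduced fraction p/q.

47/2

Pairs whose geodesics pass through I — C–E: 1; C–A: 1; C–B: 1; C–D: 1; C–G: 1; C–F: 1; E–A: 1; E–B: 1; E–H: 1; E–D: 1; E–G: 1; E–F: 1; A–B: 1; A–H: 1 … (+10 more pairs).
All other pairs contribute 0.
Summing the contributions gives betweenness(I) = 47/2.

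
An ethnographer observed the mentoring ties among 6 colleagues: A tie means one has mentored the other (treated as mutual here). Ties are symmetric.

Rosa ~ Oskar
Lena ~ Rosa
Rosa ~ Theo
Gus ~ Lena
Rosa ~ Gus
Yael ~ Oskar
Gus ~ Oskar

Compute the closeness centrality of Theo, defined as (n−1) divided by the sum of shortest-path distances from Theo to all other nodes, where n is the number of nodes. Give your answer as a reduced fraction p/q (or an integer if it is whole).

Distances from Theo: Gus:2, Lena:2, Oskar:2, Rosa:1, Yael:3. Sum = 10.
n = 6, so closeness = 5/10 = 1/2.

1/2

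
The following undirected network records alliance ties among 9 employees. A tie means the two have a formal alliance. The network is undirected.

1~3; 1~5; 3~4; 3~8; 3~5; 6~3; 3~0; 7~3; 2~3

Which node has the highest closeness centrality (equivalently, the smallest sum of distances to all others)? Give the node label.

3

Farness (sum of distances to all others) for each node — 0:15, 1:14, 2:15, 3:8, 4:15, 5:14, 6:15, 7:15, 8:15.
The smallest farness is 8, for 3, so 3 has the highest closeness.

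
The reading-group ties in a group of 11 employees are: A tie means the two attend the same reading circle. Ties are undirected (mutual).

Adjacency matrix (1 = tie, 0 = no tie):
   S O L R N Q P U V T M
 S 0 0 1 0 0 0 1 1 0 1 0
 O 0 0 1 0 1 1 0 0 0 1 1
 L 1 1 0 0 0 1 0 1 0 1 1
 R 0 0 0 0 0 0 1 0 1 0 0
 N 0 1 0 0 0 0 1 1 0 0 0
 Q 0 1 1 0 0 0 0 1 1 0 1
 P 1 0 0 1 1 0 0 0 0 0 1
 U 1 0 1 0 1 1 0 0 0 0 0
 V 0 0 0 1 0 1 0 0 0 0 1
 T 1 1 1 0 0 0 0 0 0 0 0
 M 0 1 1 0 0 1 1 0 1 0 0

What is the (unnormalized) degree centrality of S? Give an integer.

S is directly tied to L, P, T, and U. That is 4 neighbors, so the degree of S is 4.

4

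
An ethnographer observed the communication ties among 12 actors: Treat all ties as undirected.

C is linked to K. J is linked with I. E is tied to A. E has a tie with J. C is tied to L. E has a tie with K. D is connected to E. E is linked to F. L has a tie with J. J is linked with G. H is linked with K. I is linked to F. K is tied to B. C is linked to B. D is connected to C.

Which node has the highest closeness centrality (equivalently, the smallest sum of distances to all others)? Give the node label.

E

Farness (sum of distances to all others) for each node — A:27, B:27, C:22, D:23, E:17, F:25, G:30, H:30, I:28, J:20, K:20, L:23.
The smallest farness is 17, for E, so E has the highest closeness.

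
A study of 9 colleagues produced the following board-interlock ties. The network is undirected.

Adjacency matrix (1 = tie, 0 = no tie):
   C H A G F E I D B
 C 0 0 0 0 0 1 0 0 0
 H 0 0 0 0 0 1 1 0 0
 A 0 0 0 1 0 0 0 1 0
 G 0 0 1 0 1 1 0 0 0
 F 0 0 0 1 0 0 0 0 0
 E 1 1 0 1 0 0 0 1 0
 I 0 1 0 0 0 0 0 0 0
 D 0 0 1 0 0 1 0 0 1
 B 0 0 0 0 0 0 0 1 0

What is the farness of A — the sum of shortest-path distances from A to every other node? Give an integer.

18

Distances from A: B:2, C:3, D:1, E:2, F:2, G:1, H:3, I:4.
Sum = 2 + 3 + 1 + 2 + 2 + 1 + 3 + 4 = 18.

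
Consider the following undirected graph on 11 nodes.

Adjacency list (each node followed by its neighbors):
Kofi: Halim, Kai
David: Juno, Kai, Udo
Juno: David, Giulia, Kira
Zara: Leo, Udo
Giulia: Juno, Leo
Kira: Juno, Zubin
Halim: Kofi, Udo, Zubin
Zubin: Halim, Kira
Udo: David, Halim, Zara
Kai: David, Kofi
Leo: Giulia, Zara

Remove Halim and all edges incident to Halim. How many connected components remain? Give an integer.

1

Halim's neighbors (Kofi, Udo, and Zubin) remain reachable from one another through other ties, so the rest of the network stays in one piece.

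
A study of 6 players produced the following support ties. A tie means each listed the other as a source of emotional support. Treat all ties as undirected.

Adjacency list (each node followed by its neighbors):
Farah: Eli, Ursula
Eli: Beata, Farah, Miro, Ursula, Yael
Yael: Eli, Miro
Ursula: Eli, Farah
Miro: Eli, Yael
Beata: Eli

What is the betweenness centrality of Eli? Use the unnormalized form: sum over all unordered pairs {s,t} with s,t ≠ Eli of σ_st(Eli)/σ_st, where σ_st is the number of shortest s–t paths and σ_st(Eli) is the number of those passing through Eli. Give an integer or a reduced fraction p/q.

Pairs whose geodesics pass through Eli — Beata–Farah: 1; Beata–Yael: 1; Beata–Miro: 1; Beata–Ursula: 1; Farah–Yael: 1; Farah–Miro: 1; Yael–Ursula: 1; Miro–Ursula: 1.
All other pairs contribute 0.
Summing the contributions gives betweenness(Eli) = 8.

8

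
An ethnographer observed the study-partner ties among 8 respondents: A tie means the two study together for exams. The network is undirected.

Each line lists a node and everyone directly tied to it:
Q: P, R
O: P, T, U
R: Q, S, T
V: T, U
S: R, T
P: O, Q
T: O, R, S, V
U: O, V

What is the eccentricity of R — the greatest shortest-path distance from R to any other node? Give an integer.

3

Distances from R: O:2, P:2, Q:1, S:1, T:1, U:3, V:2.
The largest is 3 (to U), so the eccentricity of R is 3.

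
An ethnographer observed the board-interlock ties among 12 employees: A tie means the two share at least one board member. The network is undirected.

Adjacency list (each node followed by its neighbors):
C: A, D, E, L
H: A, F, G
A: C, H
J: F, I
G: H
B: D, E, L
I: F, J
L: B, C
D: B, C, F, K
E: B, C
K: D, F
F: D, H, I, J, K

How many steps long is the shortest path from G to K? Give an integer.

One shortest route is G – H – F – K, which uses 3 edges, and at distance 2 from G we only reach {A, F}, which does not include K. So d(G,K) = 3.

3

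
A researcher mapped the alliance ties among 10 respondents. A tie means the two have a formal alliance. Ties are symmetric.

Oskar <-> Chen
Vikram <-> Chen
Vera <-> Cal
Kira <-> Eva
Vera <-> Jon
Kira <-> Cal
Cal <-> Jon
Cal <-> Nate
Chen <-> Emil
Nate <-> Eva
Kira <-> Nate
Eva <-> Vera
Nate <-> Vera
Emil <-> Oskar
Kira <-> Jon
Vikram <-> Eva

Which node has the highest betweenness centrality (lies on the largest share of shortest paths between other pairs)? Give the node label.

Eva

Unnormalized betweenness of each node: Cal:7/12, Chen:14, Emil:0, Eva:81/4, Jon:1/4, Kira:9/2, Nate:23/12, Oskar:0, Vera:9/2, Vikram:18.
Eva has the largest value, 81/4, making it the main broker — the node through which the most shortest paths run.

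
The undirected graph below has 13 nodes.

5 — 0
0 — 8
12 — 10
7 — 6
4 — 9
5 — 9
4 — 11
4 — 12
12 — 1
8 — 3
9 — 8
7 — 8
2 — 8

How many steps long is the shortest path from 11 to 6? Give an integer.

5

One shortest route is 11 – 4 – 9 – 8 – 7 – 6, which uses 5 edges, and at distance 4 from 11 we only reach {0, 2, 3, 7}, which does not include 6. So d(11,6) = 5.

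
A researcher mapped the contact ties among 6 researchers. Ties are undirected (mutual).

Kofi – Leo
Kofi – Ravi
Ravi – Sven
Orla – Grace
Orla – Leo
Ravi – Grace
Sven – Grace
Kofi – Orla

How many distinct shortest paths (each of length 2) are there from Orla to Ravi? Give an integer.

2

The shortest distance is 2. The length-2 paths are: Orla–Grace–Ravi; Orla–Kofi–Ravi.
That gives 2 distinct shortest paths.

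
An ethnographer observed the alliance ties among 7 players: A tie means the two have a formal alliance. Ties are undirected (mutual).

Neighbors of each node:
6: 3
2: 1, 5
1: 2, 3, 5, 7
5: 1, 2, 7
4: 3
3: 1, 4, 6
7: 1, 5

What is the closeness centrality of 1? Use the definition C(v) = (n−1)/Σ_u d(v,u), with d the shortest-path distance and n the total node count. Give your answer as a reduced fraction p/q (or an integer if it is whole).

3/4

Distances from 1: 2:1, 3:1, 4:2, 5:1, 6:2, 7:1. Sum = 8.
n = 7, so closeness = 6/8 = 3/4.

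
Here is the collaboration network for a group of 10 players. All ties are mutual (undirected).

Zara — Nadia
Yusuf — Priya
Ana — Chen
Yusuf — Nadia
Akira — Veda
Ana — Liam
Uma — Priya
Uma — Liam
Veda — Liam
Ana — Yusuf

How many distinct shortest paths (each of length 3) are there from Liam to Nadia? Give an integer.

1

The shortest distance is 3, and the only length-3 path is Liam–Ana–Yusuf–Nadia. So there is exactly 1 shortest path.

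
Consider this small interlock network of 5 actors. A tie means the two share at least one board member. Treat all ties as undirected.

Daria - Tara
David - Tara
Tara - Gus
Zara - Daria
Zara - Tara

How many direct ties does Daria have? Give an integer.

2

Daria is directly tied to Tara and Zara. That is 2 neighbors, so the degree of Daria is 2.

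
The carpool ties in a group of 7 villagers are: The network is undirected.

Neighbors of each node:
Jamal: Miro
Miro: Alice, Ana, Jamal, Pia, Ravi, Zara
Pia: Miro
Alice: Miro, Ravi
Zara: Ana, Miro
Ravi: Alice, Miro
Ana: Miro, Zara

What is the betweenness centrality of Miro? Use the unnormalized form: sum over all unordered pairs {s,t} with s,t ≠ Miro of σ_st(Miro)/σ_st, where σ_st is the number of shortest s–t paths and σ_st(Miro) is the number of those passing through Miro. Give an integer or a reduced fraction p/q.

Pairs whose geodesics pass through Miro — Pia–Zara: 1; Pia–Ravi: 1; Pia–Jamal: 1; Pia–Ana: 1; Pia–Alice: 1; Zara–Ravi: 1; Zara–Jamal: 1; Zara–Alice: 1; Ravi–Jamal: 1; Ravi–Ana: 1; Jamal–Ana: 1; Jamal–Alice: 1; Ana–Alice: 1.
All other pairs contribute 0.
Summing the contributions gives betweenness(Miro) = 13.

13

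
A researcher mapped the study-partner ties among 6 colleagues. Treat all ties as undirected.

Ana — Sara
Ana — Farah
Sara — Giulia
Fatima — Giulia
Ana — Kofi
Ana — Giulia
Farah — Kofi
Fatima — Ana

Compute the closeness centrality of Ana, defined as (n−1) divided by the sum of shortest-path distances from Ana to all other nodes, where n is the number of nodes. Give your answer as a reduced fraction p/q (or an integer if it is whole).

1

Distances from Ana: Farah:1, Fatima:1, Giulia:1, Kofi:1, Sara:1. Sum = 5.
n = 6, so closeness = 5/5 = 1.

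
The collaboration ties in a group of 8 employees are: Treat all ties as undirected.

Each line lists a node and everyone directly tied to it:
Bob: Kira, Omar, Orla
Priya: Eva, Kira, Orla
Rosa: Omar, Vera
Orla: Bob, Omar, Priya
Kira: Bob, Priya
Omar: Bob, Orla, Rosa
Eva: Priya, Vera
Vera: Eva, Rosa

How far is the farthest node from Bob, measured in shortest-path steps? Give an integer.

3

Distances from Bob: Eva:3, Kira:1, Omar:1, Orla:1, Priya:2, Rosa:2, Vera:3.
The largest is 3 (to Eva and Vera), so the eccentricity of Bob is 3.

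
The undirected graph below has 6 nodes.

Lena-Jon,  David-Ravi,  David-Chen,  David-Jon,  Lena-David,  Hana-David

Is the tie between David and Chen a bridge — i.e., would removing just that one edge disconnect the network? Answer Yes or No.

Without the David–Chen edge there is no alternate route between David and Chen, so the network disconnects. It is a bridge.

Yes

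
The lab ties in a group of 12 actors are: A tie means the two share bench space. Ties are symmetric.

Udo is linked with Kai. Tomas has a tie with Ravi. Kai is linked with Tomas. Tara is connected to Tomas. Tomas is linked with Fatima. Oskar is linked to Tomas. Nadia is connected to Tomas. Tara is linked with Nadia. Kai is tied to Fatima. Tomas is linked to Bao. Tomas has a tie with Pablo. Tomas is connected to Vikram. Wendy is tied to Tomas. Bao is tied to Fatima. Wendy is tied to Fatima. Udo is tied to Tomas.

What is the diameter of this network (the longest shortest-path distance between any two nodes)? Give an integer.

2

Eccentricity of each node (its greatest distance to any other): Bao:2, Fatima:2, Kai:2, Nadia:2, Oskar:2, Pablo:2, Ravi:2, Tara:2, Tomas:1, Udo:2, Vikram:2, Wendy:2.
The maximum eccentricity is 2, realized for instance by the pair Ravi–Vikram via Ravi – Tomas – Vikram. So the diameter is 2.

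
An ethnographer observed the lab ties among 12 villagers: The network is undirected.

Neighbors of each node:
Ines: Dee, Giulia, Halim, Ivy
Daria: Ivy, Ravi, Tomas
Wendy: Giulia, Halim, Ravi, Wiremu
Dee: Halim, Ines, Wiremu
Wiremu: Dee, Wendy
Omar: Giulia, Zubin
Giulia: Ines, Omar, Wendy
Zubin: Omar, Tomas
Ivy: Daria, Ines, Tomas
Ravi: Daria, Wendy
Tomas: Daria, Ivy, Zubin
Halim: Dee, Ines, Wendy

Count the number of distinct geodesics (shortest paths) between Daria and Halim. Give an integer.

2

The shortest distance is 3. The length-3 paths are: Daria–Ivy–Ines–Halim; Daria–Ravi–Wendy–Halim.
That gives 2 distinct shortest paths.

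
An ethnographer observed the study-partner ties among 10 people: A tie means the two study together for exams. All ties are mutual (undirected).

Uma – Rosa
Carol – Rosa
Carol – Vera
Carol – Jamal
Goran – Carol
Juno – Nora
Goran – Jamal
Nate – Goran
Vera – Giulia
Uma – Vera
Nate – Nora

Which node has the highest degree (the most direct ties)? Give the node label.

Carol

Degrees — Carol:4, Giulia:1, Goran:3, Jamal:2, Juno:1, Nate:2, Nora:2, Rosa:2, Uma:2, Vera:3.
The maximum is 4, attained only by Carol.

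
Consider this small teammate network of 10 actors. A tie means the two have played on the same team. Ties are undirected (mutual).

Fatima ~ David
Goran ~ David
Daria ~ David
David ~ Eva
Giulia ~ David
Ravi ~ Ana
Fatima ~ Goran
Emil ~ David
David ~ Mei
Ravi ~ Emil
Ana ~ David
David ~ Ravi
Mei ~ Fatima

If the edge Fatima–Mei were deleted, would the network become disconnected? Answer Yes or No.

Even without that edge, Fatima still reaches Mei via Fatima – David – Mei, so the network stays connected. Not a bridge.

No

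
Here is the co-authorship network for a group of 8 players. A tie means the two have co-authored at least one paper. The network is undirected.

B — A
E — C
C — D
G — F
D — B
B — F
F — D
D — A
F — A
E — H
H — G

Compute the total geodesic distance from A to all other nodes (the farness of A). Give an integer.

13

Distances from A: B:1, C:2, D:1, E:3, F:1, G:2, H:3.
Sum = 1 + 2 + 1 + 3 + 1 + 2 + 3 = 13.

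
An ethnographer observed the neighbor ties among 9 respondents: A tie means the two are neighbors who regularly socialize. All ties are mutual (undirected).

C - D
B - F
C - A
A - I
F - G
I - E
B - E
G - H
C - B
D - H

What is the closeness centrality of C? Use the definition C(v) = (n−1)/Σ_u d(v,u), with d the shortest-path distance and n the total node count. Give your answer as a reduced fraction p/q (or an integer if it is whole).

Distances from C: A:1, B:1, D:1, E:2, F:2, G:3, H:2, I:2. Sum = 14.
n = 9, so closeness = 8/14 = 4/7.

4/7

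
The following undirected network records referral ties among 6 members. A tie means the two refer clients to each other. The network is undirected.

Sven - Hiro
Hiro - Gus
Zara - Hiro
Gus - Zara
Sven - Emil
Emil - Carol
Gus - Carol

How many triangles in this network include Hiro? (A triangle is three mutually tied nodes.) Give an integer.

1

Hiro's neighbors: Gus, Sven, and Zara.
Neighbor pairs that are themselves tied: Hiro–Gus–Zara. Each forms one triangle with Hiro, for 1 in total.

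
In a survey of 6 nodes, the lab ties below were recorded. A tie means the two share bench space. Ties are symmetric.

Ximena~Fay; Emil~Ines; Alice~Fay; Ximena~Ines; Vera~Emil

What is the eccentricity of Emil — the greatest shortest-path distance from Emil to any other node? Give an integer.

Distances from Emil: Alice:4, Fay:3, Ines:1, Vera:1, Ximena:2.
The largest is 4 (to Alice), so the eccentricity of Emil is 4.

4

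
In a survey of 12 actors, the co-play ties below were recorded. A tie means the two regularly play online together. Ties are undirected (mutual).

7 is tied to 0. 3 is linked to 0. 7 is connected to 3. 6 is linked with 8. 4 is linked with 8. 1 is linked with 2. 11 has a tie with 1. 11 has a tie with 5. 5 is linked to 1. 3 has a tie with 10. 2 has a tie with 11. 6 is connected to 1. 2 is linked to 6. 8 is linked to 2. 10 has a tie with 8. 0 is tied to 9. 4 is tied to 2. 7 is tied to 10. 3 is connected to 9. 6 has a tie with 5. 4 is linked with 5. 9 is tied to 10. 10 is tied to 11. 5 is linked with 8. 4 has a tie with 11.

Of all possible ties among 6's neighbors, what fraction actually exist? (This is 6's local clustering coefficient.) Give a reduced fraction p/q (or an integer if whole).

2/3

6's neighbors: 1, 2, 5, and 8 (k = 4).
Possible neighbor pairs: C(4,2) = 6. Edges among them: 1–2, 1–5, 2–8, 5–8 → e = 4.
Clustering(6) = 4/6 = 2/3.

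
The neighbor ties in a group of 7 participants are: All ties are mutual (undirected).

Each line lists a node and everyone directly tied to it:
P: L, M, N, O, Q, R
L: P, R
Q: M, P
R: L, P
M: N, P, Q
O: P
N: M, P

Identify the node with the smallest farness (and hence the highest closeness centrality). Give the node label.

Farness (sum of distances to all others) for each node — L:10, M:9, N:10, O:11, P:6, Q:10, R:10.
The smallest farness is 6, for P, so P has the highest closeness.

P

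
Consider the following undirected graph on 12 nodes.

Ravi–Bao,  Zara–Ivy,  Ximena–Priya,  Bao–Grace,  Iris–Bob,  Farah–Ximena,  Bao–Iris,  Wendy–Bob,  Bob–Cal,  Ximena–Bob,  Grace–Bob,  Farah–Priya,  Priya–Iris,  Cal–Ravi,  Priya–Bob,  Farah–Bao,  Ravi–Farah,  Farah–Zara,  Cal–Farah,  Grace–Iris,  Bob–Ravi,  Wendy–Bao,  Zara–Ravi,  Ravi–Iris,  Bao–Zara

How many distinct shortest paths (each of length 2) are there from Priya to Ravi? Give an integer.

The shortest distance is 2. The length-2 paths are: Priya–Bob–Ravi; Priya–Iris–Ravi; Priya–Farah–Ravi.
That gives 3 distinct shortest paths.

3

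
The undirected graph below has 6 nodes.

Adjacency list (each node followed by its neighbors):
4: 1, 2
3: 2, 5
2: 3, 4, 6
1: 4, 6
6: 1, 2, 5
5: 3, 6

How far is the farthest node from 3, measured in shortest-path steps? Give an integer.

3

Distances from 3: 1:3, 2:1, 4:2, 5:1, 6:2.
The largest is 3 (to 1), so the eccentricity of 3 is 3.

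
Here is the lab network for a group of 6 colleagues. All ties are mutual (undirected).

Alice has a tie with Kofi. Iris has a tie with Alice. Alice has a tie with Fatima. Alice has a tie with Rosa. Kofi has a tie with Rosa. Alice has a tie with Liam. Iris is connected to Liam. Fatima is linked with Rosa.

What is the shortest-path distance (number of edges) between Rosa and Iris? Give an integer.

2

One shortest route is Rosa – Alice – Iris, which uses 2 edges, and Rosa and Iris are not directly tied, so nothing shorter exists. So d(Rosa,Iris) = 2.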